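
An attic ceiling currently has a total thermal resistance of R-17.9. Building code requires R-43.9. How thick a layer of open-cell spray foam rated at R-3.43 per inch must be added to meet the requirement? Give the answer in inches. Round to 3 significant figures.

7.58 in

ΔR = 43.9 − 17.9 = 26 ft²·°F·h/BTU
L = ΔR / (R/in) = 26/3.43 = 7.58 in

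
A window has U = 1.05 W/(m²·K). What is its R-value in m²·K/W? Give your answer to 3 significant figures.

0.952 m²·K/W

R = 1/U = 1/1.05 = 0.9524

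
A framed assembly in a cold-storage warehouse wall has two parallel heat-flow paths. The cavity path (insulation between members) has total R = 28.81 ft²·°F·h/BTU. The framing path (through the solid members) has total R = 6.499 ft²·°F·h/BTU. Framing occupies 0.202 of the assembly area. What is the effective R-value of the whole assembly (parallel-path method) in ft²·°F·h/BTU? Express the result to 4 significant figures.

17.01 ft²·°F·h/BTU

U_eff = 0.798/28.81 + 0.202/6.499 = 0.027699 + 0.031082 = 0.05878
R_eff = 1/U_eff = 17.012 ft²·°F·h/BTU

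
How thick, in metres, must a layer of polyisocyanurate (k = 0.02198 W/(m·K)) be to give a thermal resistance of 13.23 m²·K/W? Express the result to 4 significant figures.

L = R·k = 13.23 × 0.02198 = 0.2908 m

0.2908 m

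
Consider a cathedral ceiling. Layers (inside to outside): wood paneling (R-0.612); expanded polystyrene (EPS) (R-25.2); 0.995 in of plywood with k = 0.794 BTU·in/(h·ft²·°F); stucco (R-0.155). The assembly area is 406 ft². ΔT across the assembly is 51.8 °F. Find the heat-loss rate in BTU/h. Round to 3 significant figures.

0.995/0.794 = 1.253
R_total = 0.612 + 25.2 + 1.253 + 0.155 = 27.22 ft²·°F·h/BTU
Q = A·ΔT/R = 406 × 51.8 / 27.22 = 772.6 BTU/h

773 BTU/h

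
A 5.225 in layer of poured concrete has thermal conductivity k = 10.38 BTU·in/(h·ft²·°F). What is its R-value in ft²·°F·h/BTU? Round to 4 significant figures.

0.5034 ft²·°F·h/BTU

R = L/k = 5.225/10.38 = 0.50337 ft²·°F·h/BTU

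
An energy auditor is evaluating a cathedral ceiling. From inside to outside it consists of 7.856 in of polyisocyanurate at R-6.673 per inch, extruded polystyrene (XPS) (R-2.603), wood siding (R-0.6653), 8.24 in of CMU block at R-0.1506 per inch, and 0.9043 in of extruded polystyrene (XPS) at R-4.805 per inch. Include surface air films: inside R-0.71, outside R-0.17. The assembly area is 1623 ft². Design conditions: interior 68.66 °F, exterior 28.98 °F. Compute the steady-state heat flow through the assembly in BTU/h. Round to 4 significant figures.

1036 BTU/h

7.856 × 6.673 = 52.423
8.24 × 0.1506 = 1.2409
0.9043 × 4.805 = 4.3452
R_total = 0.71 + 52.423 + 2.603 + 0.6653 + 1.2409 + 4.3452 + 0.17 = 62.157 ft²·°F·h/BTU
Q = A·ΔT/R = 1623 × (68.66 − 28.98) / 62.157 = 1036.1 BTU/h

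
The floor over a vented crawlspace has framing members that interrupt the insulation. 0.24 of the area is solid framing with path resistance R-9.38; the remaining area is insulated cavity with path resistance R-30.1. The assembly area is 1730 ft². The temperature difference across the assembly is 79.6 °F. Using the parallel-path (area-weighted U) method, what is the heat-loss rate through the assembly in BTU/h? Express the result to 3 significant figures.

U_eff = 0.76/30.1 + 0.24/9.38 = 0.02525 + 0.02559 = 0.05084
R_eff = 1/U_eff = 19.67 ft²·°F·h/BTU
Q = 1730 × 79.6 / 19.67 = 7000 BTU/h

7000 BTU/h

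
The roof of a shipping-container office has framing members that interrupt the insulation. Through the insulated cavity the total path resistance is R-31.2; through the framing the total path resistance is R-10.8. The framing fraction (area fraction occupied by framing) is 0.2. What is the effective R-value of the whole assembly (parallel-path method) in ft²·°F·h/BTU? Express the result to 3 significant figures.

22.6 ft²·°F·h/BTU

U_eff = 0.8/31.2 + 0.2/10.8 = 0.02564 + 0.01852 = 0.04416
R_eff = 1/U_eff = 22.65 ft²·°F·h/BTU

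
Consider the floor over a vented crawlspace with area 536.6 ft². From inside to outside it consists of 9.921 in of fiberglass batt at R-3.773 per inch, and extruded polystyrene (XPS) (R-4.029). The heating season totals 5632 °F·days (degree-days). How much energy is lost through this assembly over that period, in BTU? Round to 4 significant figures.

1749000 BTU

9.921 × 3.773 = 37.432
R_total = 37.432 + 4.029 = 41.461 ft²·°F·h/BTU
E = A × HDD × 24 / R = 536.6 × 5632 × 24 / 41.461 = 1749400 BTU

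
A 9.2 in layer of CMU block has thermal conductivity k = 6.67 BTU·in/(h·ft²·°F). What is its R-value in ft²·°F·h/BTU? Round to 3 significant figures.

R = L/k = 9.2/6.67 = 1.379 ft²·°F·h/BTU

1.38 ft²·°F·h/BTU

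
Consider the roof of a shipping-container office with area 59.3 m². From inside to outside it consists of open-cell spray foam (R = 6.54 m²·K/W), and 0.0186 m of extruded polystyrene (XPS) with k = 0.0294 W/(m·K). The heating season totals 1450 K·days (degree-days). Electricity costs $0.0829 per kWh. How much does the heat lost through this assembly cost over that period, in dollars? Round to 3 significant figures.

23.9 dollars

0.0186/0.0294 = 0.6327
R_total = 6.54 + 0.6327 = 7.173 m²·K/W
E = A × HDD × 24 / R / 1000 = 59.3 × 1450 × 24 / 7.173 / 1000 = 287.7 kWh
Cost = 287.7 × 0.0829 = $23.85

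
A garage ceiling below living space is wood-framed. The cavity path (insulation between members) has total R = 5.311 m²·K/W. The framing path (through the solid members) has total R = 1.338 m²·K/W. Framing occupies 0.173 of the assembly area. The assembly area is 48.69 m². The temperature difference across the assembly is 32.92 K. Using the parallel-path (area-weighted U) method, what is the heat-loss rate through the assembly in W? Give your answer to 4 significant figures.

456.8 W

U_eff = 0.827/5.311 + 0.173/1.338 = 0.15571 + 0.1293 = 0.28501
R_eff = 1/U_eff = 3.5086 m²·K/W
Q = 48.69 × 32.92 / 3.5086 = 456.84 W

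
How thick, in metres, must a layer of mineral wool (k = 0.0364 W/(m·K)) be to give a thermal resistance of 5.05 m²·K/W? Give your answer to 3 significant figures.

0.184 m

L = R·k = 5.05 × 0.0364 = 0.1838 m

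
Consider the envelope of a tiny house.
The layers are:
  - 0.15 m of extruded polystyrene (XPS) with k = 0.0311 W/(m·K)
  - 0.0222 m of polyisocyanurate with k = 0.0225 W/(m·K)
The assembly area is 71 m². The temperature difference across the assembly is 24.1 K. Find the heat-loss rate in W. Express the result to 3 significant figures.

295 W

0.15/0.0311 = 4.823
0.0222/0.0225 = 0.9867
R_total = 4.823 + 0.9867 = 5.81 m²·K/W
Q = A·ΔT/R = 71 × 24.1 / 5.81 = 294.5 W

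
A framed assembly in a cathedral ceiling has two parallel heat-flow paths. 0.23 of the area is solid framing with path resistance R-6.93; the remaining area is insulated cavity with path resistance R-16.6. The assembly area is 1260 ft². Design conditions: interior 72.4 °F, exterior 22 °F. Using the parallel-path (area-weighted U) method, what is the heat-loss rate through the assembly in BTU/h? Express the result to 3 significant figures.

U_eff = 0.77/16.6 + 0.23/6.93 = 0.04639 + 0.03319 = 0.07957
R_eff = 1/U_eff = 12.57 ft²·°F·h/BTU
Q = 1260 × (72.4 − 22) / 12.57 = 5053 BTU/h

5050 BTU/h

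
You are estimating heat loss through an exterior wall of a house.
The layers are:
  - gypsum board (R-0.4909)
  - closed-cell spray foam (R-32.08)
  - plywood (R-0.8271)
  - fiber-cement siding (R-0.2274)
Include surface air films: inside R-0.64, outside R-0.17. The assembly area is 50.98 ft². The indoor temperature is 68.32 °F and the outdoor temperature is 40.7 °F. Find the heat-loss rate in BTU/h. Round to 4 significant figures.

R_total = 0.64 + 0.4909 + 32.08 + 0.8271 + 0.2274 + 0.17 = 34.435 ft²·°F·h/BTU
Q = A·ΔT/R = 50.98 × (68.32 − 40.7) / 34.435 = 40.89 BTU/h

40.89 BTU/h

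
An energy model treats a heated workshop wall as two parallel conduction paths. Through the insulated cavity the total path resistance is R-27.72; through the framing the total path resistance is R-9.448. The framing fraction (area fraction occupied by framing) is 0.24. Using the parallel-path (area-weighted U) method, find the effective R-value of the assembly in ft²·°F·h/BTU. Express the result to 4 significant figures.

U_eff = 0.76/27.72 + 0.24/9.448 = 0.027417 + 0.025402 = 0.052819
R_eff = 1/U_eff = 18.932 ft²·°F·h/BTU

18.93 ft²·°F·h/BTU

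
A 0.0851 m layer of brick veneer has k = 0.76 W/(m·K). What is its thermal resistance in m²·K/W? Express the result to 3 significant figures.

0.112 m²·K/W

R = L/k = 0.0851/0.76 = 0.112 m²·K/W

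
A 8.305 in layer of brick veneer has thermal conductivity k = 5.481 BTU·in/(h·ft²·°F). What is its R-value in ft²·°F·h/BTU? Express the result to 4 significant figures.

R = L/k = 8.305/5.481 = 1.5152 ft²·°F·h/BTU

1.515 ft²·°F·h/BTU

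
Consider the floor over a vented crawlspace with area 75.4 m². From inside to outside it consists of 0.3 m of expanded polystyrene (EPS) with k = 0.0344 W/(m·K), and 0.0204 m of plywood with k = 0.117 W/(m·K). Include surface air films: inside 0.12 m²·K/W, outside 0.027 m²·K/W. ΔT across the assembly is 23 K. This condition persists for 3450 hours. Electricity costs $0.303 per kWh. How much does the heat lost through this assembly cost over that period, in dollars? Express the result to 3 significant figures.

200 dollars

0.3/0.0344 = 8.721
0.0204/0.117 = 0.1744
R_total = 0.12 + 8.721 + 0.1744 + 0.027 = 9.042 m²·K/W
Q = 75.4 × 23 / 9.042 = 191.8 W
E = 191.8 W × 3450 h / 1000 = 661.7 kWh
Cost = 661.7 × 0.303 = $200.5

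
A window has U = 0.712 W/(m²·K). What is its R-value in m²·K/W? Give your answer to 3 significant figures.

R = 1/U = 1/0.712 = 1.404

1.40 m²·K/W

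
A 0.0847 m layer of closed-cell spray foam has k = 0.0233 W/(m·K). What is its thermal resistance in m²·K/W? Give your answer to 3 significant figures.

3.64 m²·K/W

R = L/k = 0.0847/0.0233 = 3.635 m²·K/W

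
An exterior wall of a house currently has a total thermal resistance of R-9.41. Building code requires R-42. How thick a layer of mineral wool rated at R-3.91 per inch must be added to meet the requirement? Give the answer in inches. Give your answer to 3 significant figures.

ΔR = 42 − 9.41 = 32.59 ft²·°F·h/BTU
L = ΔR / (R/in) = 32.59/3.91 = 8.335 in

8.34 in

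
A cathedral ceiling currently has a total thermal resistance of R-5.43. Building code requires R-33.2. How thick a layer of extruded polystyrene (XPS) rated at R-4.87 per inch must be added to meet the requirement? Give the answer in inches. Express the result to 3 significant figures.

ΔR = 33.2 − 5.43 = 27.77 ft²·°F·h/BTU
L = ΔR / (R/in) = 27.77/4.87 = 5.702 in

5.70 in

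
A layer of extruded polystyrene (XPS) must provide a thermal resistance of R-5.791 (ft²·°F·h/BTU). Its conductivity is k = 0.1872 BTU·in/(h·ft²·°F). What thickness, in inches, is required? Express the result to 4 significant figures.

L = R × k = 5.791 × 0.1872 = 1.0841 in

1.084 in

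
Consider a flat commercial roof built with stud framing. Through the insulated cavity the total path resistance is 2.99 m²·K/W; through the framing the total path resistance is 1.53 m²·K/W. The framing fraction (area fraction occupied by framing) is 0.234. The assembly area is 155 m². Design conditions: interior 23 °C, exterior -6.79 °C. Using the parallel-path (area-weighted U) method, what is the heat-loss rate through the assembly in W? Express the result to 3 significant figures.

U_eff = 0.766/2.99 + 0.234/1.53 = 0.2562 + 0.1529 = 0.4091
R_eff = 1/U_eff = 2.444 m²·K/W
Q = 155 × (23 − (-6.79)) / 2.444 = 1889 W

1890 W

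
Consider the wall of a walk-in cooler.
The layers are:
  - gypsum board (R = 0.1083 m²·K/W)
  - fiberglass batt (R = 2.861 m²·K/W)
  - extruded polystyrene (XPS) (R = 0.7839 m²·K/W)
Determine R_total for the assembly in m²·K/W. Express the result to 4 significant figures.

3.753 m²·K/W

R_total = 0.1083 + 2.861 + 0.7839 = 3.7532 m²·K/W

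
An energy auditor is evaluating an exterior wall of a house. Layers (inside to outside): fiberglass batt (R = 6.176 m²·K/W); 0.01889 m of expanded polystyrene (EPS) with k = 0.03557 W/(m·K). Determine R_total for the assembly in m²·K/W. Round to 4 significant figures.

6.707 m²·K/W

0.01889/0.03557 = 0.53107
R_total = 6.176 + 0.53107 = 6.7071 m²·K/W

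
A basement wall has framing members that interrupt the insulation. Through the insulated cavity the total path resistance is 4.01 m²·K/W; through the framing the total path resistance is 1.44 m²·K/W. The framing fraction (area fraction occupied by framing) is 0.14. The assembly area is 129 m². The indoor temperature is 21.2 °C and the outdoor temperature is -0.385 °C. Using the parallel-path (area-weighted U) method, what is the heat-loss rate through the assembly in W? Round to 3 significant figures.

U_eff = 0.86/4.01 + 0.14/1.44 = 0.2145 + 0.09722 = 0.3117
R_eff = 1/U_eff = 3.208 m²·K/W
Q = 129 × (21.2 − (-0.385)) / 3.208 = 867.9 W

868 W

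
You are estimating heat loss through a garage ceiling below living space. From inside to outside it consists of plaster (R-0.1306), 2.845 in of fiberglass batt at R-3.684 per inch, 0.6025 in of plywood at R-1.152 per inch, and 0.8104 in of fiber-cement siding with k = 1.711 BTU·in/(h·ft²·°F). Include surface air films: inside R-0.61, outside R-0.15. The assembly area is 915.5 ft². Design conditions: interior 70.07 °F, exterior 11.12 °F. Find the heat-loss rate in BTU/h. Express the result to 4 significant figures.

2.845 × 3.684 = 10.481
0.6025 × 1.152 = 0.69408
0.8104/1.711 = 0.47364
R_total = 0.61 + 0.1306 + 10.481 + 0.69408 + 0.47364 + 0.15 = 12.539 ft²·°F·h/BTU
Q = A·ΔT/R = 915.5 × (70.07 − 11.12) / 12.539 = 4304 BTU/h

4304 BTU/h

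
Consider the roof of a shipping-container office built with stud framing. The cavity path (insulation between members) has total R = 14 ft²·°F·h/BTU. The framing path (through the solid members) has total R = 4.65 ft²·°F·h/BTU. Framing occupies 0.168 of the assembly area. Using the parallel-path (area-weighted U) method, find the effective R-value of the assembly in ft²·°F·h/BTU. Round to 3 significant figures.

U_eff = 0.832/14 + 0.168/4.65 = 0.05943 + 0.03613 = 0.09556
R_eff = 1/U_eff = 10.46 ft²·°F·h/BTU

10.5 ft²·°F·h/BTU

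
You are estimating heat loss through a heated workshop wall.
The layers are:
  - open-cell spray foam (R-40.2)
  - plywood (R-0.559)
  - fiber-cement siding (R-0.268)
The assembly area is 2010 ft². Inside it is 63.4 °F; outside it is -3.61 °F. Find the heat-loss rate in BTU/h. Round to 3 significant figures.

3280 BTU/h

R_total = 40.2 + 0.559 + 0.268 = 41.03 ft²·°F·h/BTU
Q = A·ΔT/R = 2010 × (63.4 − (-3.61)) / 41.03 = 3283 BTU/h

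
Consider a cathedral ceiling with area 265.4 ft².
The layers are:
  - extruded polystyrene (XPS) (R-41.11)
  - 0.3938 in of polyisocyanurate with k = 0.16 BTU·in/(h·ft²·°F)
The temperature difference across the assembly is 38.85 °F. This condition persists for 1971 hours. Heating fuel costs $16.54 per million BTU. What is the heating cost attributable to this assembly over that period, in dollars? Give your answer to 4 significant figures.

7.715 dollars

0.3938/0.16 = 2.4612
R_total = 41.11 + 2.4612 = 43.571 ft²·°F·h/BTU
Q = 265.4 × 38.85 / 43.571 = 236.64 BTU/h
E = 236.64 × 1971 = 466420 BTU
Cost = 466420/10⁶ × 16.54 = $7.7146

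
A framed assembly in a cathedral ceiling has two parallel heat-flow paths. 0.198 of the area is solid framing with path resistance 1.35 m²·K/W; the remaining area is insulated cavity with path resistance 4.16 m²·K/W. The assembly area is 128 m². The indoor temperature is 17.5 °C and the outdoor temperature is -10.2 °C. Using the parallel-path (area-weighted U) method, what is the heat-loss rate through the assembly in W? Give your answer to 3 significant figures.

1200 W

U_eff = 0.802/4.16 + 0.198/1.35 = 0.1928 + 0.1467 = 0.3395
R_eff = 1/U_eff = 2.946 m²·K/W
Q = 128 × (17.5 − (-10.2)) / 2.946 = 1204 W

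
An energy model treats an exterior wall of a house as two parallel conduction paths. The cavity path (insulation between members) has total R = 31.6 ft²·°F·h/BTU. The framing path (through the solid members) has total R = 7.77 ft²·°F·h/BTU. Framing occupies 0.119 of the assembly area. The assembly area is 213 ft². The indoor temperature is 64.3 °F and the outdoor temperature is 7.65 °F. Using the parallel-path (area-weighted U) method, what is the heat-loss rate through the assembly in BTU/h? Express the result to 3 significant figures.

521 BTU/h

U_eff = 0.881/31.6 + 0.119/7.77 = 0.02788 + 0.01532 = 0.0432
R_eff = 1/U_eff = 23.15 ft²·°F·h/BTU
Q = 213 × (64.3 − 7.65) / 23.15 = 521.2 BTU/h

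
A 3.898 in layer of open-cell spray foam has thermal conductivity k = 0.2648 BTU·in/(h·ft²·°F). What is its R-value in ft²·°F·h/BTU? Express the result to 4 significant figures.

14.72 ft²·°F·h/BTU

R = L/k = 3.898/0.2648 = 14.721 ft²·°F·h/BTU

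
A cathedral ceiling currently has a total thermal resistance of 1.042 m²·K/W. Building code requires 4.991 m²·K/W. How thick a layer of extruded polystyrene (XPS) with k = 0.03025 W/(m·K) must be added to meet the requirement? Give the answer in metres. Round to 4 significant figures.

ΔR = 4.991 − 1.042 = 3.949 m²·K/W
L = ΔR × k = 3.949 × 0.03025 = 0.11946 m

0.1195 m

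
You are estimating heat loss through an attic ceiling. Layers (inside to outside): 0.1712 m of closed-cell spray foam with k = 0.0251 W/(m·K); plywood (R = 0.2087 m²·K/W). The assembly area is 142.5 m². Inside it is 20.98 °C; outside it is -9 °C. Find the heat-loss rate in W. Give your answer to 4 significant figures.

607.8 W

0.1712/0.0251 = 6.8207
R_total = 6.8207 + 0.2087 = 7.0294 m²·K/W
Q = A·ΔT/R = 142.5 × (20.98 − (-9)) / 7.0294 = 607.75 W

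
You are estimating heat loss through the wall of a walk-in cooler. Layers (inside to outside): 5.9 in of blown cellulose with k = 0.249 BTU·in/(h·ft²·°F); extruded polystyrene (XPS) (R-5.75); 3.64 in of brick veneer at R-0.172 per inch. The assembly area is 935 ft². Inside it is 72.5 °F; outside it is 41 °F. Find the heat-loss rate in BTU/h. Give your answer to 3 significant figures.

979 BTU/h

5.9/0.249 = 23.69
3.64 × 0.172 = 0.6261
R_total = 23.69 + 5.75 + 0.6261 = 30.07 ft²·°F·h/BTU
Q = A·ΔT/R = 935 × (72.5 − 41) / 30.07 = 979.4 BTU/h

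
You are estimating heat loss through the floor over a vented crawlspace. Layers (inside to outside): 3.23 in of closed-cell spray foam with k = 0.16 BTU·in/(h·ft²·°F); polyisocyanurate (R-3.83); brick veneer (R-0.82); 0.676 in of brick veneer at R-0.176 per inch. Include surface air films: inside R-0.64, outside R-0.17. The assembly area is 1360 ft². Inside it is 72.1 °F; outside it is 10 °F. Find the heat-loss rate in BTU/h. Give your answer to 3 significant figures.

3.23/0.16 = 20.19
0.676 × 0.176 = 0.119
R_total = 0.64 + 20.19 + 3.83 + 0.82 + 0.119 + 0.17 = 25.77 ft²·°F·h/BTU
Q = A·ΔT/R = 1360 × (72.1 − 10) / 25.77 = 3278 BTU/h

3280 BTU/h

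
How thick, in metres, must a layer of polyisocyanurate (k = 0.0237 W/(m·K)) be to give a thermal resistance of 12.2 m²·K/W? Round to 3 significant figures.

0.289 m

L = R·k = 12.2 × 0.0237 = 0.2891 m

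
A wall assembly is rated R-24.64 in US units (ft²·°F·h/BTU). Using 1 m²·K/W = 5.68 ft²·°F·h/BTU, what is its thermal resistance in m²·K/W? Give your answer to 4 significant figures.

R_SI = 24.64/5.68 = 4.338

4.338 m²·K/W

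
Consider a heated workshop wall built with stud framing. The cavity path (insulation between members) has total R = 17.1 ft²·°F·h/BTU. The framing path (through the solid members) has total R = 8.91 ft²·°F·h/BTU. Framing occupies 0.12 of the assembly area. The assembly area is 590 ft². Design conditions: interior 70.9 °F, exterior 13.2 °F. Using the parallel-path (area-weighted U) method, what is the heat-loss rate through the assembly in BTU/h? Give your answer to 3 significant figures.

U_eff = 0.88/17.1 + 0.12/8.91 = 0.05146 + 0.01347 = 0.06493
R_eff = 1/U_eff = 15.4 ft²·°F·h/BTU
Q = 590 × (70.9 − 13.2) / 15.4 = 2210 BTU/h

2210 BTU/h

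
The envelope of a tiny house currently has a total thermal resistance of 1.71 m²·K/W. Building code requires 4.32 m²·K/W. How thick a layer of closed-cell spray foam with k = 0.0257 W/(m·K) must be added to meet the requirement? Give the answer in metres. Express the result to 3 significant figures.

0.0671 m

ΔR = 4.32 − 1.71 = 2.61 m²·K/W
L = ΔR × k = 2.61 × 0.0257 = 0.06708 m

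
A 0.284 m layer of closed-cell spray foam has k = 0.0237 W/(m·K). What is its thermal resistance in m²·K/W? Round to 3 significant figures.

R = L/k = 0.284/0.0237 = 11.98 m²·K/W

12.0 m²·K/W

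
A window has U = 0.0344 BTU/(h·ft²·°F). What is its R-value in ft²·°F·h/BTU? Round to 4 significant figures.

R = 1/U = 1/0.0344 = 29.07

29.07 ft²·°F·h/BTU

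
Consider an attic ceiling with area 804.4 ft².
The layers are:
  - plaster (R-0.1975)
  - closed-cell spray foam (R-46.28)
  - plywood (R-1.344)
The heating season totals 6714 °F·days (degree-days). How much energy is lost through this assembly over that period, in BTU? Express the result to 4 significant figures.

R_total = 0.1975 + 46.28 + 1.344 = 47.822 ft²·°F·h/BTU
E = A × HDD × 24 / R = 804.4 × 6714 × 24 / 47.822 = 2710500 BTU

2710000 BTU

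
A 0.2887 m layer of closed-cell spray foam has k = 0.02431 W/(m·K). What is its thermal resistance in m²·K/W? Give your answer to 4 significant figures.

R = L/k = 0.2887/0.02431 = 11.876 m²·K/W

11.88 m²·K/W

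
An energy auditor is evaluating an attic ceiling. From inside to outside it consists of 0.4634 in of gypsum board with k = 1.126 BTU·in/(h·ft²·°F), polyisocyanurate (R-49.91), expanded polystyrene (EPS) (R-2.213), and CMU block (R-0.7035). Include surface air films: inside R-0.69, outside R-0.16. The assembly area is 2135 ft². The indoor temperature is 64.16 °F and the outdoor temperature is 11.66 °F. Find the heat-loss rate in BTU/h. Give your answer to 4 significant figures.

0.4634/1.126 = 0.41155
R_total = 0.69 + 0.41155 + 49.91 + 2.213 + 0.7035 + 0.16 = 54.088 ft²·°F·h/BTU
Q = A·ΔT/R = 2135 × (64.16 − 11.66) / 54.088 = 2072.3 BTU/h

2072 BTU/h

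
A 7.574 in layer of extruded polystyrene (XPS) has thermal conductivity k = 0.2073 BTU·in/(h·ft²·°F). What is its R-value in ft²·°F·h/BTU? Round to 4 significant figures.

R = L/k = 7.574/0.2073 = 36.536 ft²·°F·h/BTU

36.54 ft²·°F·h/BTU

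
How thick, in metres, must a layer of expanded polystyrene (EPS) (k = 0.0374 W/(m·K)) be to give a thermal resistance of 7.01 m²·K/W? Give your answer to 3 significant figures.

0.262 m

L = R·k = 7.01 × 0.0374 = 0.2622 m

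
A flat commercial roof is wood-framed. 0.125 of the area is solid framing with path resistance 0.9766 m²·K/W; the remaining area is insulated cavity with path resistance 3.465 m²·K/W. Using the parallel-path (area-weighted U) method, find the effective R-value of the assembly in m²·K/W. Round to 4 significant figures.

U_eff = 0.875/3.465 + 0.125/0.9766 = 0.25253 + 0.128 = 0.38052
R_eff = 1/U_eff = 2.628 m²·K/W

2.628 m²·K/W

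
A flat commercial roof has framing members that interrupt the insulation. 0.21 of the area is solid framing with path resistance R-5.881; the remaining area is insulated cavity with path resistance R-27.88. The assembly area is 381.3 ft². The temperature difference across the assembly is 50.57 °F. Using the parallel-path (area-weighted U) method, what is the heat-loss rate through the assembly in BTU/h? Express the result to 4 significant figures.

1235 BTU/h

U_eff = 0.79/27.88 + 0.21/5.881 = 0.028336 + 0.035708 = 0.064044
R_eff = 1/U_eff = 15.614 ft²·°F·h/BTU
Q = 381.3 × 50.57 / 15.614 = 1234.9 BTU/h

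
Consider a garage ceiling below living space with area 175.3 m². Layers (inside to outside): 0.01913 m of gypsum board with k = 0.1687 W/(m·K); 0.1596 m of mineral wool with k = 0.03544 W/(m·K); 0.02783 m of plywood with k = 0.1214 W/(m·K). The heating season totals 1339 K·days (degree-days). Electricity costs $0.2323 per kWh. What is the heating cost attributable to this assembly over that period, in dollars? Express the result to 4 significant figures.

0.01913/0.1687 = 0.1134
0.1596/0.03544 = 4.5034
0.02783/0.1214 = 0.22924
R_total = 0.1134 + 4.5034 + 0.22924 = 4.846 m²·K/W
E = A × HDD × 24 / R / 1000 = 175.3 × 1339 × 24 / 4.846 / 1000 = 1162.5 kWh
Cost = 1162.5 × 0.2323 = $270.05

270.0 dollars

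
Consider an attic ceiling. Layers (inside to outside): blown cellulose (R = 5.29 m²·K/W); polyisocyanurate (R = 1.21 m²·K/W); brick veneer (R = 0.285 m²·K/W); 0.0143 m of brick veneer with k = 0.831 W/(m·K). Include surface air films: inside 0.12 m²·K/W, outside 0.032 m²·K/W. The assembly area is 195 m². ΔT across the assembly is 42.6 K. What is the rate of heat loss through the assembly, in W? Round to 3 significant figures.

0.0143/0.831 = 0.01721
R_total = 0.12 + 5.29 + 1.21 + 0.285 + 0.01721 + 0.032 = 6.954 m²·K/W
Q = A·ΔT/R = 195 × 42.6 / 6.954 = 1195 W

1190 W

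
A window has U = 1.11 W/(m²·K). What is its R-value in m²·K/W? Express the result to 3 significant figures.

0.901 m²·K/W

R = 1/U = 1/1.11 = 0.9009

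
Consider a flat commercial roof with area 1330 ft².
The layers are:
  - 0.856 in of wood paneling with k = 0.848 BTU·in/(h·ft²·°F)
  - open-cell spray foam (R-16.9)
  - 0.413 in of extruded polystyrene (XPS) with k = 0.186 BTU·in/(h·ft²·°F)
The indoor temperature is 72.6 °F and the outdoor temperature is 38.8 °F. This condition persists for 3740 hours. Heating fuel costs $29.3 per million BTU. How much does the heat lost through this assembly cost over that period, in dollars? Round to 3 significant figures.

0.856/0.848 = 1.009
0.413/0.186 = 2.22
R_total = 1.009 + 16.9 + 2.22 = 20.13 ft²·°F·h/BTU
Q = 1330 × (72.6 − 38.8) / 20.13 = 2233 BTU/h
E = 2233 × 3740 = 8352000 BTU
Cost = 8352000/10⁶ × 29.3 = $244.7

245 dollars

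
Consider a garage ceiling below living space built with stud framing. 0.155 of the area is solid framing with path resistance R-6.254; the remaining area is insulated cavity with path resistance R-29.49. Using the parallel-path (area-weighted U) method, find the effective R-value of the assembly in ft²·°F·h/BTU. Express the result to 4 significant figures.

18.71 ft²·°F·h/BTU

U_eff = 0.845/29.49 + 0.155/6.254 = 0.028654 + 0.024784 = 0.053438
R_eff = 1/U_eff = 18.713 ft²·°F·h/BTU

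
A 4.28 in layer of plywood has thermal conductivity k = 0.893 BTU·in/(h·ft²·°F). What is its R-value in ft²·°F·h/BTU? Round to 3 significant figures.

R = L/k = 4.28/0.893 = 4.793 ft²·°F·h/BTU

4.79 ft²·°F·h/BTU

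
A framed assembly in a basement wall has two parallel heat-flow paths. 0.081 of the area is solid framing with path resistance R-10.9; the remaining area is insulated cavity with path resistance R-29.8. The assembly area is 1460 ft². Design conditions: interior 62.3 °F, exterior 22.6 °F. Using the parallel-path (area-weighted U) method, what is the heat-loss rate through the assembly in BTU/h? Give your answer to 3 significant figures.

U_eff = 0.919/29.8 + 0.081/10.9 = 0.03084 + 0.007431 = 0.03827
R_eff = 1/U_eff = 26.13 ft²·°F·h/BTU
Q = 1460 × (62.3 − 22.6) / 26.13 = 2218 BTU/h

2220 BTU/h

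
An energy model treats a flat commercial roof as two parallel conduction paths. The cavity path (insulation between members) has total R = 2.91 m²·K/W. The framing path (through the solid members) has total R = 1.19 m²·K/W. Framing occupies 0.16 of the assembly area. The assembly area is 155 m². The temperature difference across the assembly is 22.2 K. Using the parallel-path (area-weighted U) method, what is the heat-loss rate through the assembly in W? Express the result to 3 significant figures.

1460 W

U_eff = 0.84/2.91 + 0.16/1.19 = 0.2887 + 0.1345 = 0.4231
R_eff = 1/U_eff = 2.363 m²·K/W
Q = 155 × 22.2 / 2.363 = 1456 W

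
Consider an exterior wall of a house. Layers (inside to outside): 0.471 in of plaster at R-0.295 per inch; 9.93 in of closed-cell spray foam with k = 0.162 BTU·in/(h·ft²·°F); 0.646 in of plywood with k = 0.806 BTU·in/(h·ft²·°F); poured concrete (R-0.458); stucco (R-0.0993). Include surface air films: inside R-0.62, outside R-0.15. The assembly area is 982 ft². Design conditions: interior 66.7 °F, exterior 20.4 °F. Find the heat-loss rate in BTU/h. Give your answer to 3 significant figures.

715 BTU/h

0.471 × 0.295 = 0.1389
9.93/0.162 = 61.3
0.646/0.806 = 0.8015
R_total = 0.62 + 0.1389 + 61.3 + 0.8015 + 0.458 + 0.0993 + 0.15 = 63.56 ft²·°F·h/BTU
Q = A·ΔT/R = 982 × (66.7 − 20.4) / 63.56 = 715.3 BTU/h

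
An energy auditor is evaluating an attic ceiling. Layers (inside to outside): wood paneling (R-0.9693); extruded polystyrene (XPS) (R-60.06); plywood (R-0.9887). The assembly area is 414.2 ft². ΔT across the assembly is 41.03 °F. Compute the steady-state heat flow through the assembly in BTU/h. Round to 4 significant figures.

274.0 BTU/h

R_total = 0.9693 + 60.06 + 0.9887 = 62.018 ft²·°F·h/BTU
Q = A·ΔT/R = 414.2 × 41.03 / 62.018 = 274.03 BTU/h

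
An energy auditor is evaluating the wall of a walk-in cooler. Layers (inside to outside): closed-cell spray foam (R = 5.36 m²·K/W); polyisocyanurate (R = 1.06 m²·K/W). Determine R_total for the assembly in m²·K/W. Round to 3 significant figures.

R_total = 5.36 + 1.06 = 6.42 m²·K/W

6.42 m²·K/W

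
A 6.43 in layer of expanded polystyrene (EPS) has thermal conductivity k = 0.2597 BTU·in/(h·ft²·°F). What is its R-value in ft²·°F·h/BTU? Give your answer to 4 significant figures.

R = L/k = 6.43/0.2597 = 24.759 ft²·°F·h/BTU

24.76 ft²·°F·h/BTU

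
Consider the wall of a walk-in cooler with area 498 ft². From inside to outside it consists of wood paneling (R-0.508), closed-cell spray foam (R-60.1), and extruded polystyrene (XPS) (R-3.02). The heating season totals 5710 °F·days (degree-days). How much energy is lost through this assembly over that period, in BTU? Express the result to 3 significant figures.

1070000 BTU

R_total = 0.508 + 60.1 + 3.02 = 63.63 ft²·°F·h/BTU
E = A × HDD × 24 / R = 498 × 5710 × 24 / 63.63 = 1073000 BTU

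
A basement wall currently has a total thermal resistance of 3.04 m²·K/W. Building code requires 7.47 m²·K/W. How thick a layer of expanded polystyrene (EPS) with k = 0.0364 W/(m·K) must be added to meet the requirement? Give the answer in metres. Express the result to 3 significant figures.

ΔR = 7.47 − 3.04 = 4.43 m²·K/W
L = ΔR × k = 4.43 × 0.0364 = 0.1613 m

0.161 m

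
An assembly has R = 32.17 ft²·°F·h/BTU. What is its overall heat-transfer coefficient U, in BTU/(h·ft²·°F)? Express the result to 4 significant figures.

U = 1/R = 1/32.17 = 0.031085

0.03108 BTU/(h·ft²·°F)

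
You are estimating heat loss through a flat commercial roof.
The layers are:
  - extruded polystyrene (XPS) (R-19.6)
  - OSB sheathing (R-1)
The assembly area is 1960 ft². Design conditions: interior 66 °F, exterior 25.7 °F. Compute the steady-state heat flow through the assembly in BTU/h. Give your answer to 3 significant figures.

R_total = 19.6 + 1 = 20.6 ft²·°F·h/BTU
Q = A·ΔT/R = 1960 × (66 − 25.7) / 20.6 = 3834 BTU/h

3830 BTU/h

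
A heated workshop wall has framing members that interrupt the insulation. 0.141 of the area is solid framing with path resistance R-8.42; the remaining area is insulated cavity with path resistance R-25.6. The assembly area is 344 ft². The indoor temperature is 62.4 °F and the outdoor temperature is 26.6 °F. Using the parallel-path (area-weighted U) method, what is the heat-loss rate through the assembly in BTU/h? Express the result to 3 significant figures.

U_eff = 0.859/25.6 + 0.141/8.42 = 0.03355 + 0.01675 = 0.0503
R_eff = 1/U_eff = 19.88 ft²·°F·h/BTU
Q = 344 × (62.4 − 26.6) / 19.88 = 619.5 BTU/h

619 BTU/h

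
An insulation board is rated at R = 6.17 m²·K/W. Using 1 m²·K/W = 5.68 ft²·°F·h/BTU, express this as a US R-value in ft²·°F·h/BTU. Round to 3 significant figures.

35.0 ft²·°F·h/BTU

R_US = 6.17 × 5.68 = 35.05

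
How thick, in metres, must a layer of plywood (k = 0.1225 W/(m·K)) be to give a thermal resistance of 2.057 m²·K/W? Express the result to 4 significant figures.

L = R·k = 2.057 × 0.1225 = 0.25198 m

0.2520 m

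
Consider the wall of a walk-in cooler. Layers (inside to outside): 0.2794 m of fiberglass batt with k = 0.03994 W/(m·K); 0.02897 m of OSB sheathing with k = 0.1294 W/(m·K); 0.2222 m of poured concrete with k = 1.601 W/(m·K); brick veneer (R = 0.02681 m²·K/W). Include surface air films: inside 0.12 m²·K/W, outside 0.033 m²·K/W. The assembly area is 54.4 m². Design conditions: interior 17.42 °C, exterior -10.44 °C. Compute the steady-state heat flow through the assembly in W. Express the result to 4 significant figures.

0.2794/0.03994 = 6.9955
0.02897/0.1294 = 0.22388
0.2222/1.601 = 0.13879
R_total = 0.12 + 6.9955 + 0.22388 + 0.13879 + 0.02681 + 0.033 = 7.538 m²·K/W
Q = A·ΔT/R = 54.4 × (17.42 − (-10.44)) / 7.538 = 201.06 W

201.1 W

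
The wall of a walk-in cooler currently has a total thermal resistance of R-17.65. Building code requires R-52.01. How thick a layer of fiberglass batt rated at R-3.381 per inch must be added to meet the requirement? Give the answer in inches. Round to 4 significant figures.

10.16 in

ΔR = 52.01 − 17.65 = 34.36 ft²·°F·h/BTU
L = ΔR / (R/in) = 34.36/3.381 = 10.163 in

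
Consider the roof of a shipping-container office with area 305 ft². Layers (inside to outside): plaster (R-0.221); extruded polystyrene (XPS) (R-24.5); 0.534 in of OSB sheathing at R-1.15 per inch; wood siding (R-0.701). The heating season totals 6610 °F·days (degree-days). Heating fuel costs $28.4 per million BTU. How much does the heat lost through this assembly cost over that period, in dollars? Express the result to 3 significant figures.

0.534 × 1.15 = 0.6141
R_total = 0.221 + 24.5 + 0.6141 + 0.701 = 26.04 ft²·°F·h/BTU
E = A × HDD × 24 / R = 305 × 6610 × 24 / 26.04 = 1858000 BTU
Cost = 1858000/10⁶ × 28.4 = $52.78

52.8 dollars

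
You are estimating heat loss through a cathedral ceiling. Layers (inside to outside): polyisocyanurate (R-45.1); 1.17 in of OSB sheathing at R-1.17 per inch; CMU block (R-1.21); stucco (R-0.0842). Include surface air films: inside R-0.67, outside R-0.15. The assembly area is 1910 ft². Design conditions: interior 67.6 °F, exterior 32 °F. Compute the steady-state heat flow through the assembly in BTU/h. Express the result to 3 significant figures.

1.17 × 1.17 = 1.369
R_total = 0.67 + 45.1 + 1.369 + 1.21 + 0.0842 + 0.15 = 48.58 ft²·°F·h/BTU
Q = A·ΔT/R = 1910 × (67.6 − 32) / 48.58 = 1400 BTU/h

1400 BTU/h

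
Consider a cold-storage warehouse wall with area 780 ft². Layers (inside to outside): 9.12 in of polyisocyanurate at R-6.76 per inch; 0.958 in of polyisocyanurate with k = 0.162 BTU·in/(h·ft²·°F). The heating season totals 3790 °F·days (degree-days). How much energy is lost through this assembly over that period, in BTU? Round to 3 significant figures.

9.12 × 6.76 = 61.65
0.958/0.162 = 5.914
R_total = 61.65 + 5.914 = 67.56 ft²·°F·h/BTU
E = A × HDD × 24 / R = 780 × 3790 × 24 / 67.56 = 1050000 BTU

1050000 BTU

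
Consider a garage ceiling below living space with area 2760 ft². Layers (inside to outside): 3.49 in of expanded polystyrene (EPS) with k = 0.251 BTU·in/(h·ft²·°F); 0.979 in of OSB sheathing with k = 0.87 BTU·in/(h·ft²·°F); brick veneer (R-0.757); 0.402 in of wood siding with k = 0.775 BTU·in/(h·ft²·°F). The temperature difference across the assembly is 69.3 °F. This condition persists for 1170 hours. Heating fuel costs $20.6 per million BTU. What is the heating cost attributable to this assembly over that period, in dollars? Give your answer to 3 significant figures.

283 dollars

3.49/0.251 = 13.9
0.979/0.87 = 1.125
0.402/0.775 = 0.5187
R_total = 13.9 + 1.125 + 0.757 + 0.5187 = 16.31 ft²·°F·h/BTU
Q = 2760 × 69.3 / 16.31 = 11730 BTU/h
E = 11730 × 1170 = 13720000 BTU
Cost = 13720000/10⁶ × 20.6 = $282.7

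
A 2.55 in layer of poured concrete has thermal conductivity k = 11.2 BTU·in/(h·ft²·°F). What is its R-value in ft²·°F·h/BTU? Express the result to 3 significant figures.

R = L/k = 2.55/11.2 = 0.2277 ft²·°F·h/BTU

0.228 ft²·°F·h/BTU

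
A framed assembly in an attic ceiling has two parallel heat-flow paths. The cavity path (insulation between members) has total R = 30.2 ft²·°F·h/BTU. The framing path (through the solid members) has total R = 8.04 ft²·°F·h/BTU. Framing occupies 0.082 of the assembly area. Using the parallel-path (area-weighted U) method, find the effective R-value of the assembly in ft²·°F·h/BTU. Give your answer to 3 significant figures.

U_eff = 0.918/30.2 + 0.082/8.04 = 0.0304 + 0.0102 = 0.0406
R_eff = 1/U_eff = 24.63 ft²·°F·h/BTU

24.6 ft²·°F·h/BTU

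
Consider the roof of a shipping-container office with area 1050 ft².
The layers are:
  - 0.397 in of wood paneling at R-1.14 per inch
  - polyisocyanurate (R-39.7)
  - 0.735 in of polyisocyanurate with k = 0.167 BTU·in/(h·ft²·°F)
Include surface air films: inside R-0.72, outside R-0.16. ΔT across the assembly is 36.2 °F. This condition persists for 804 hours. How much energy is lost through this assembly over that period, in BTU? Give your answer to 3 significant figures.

0.397 × 1.14 = 0.4526
0.735/0.167 = 4.401
R_total = 0.72 + 0.4526 + 39.7 + 4.401 + 0.16 = 45.43 ft²·°F·h/BTU
Q = 1050 × 36.2 / 45.43 = 836.6 BTU/h
E = 836.6 × 804 = 672600 BTU

673000 BTU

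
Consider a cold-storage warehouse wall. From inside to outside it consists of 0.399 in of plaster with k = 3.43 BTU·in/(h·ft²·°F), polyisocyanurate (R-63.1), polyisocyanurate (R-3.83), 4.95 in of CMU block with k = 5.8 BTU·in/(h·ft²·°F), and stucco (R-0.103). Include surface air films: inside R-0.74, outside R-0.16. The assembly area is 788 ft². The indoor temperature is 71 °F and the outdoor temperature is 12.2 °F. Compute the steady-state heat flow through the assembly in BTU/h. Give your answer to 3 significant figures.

672 BTU/h

0.399/3.43 = 0.1163
4.95/5.8 = 0.8534
R_total = 0.74 + 0.1163 + 63.1 + 3.83 + 0.8534 + 0.103 + 0.16 = 68.9 ft²·°F·h/BTU
Q = A·ΔT/R = 788 × (71 − 12.2) / 68.9 = 672.5 BTU/h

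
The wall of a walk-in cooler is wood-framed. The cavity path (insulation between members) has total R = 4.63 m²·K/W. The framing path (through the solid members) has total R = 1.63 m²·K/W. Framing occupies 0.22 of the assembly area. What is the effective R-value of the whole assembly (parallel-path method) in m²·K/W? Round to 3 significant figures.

3.30 m²·K/W

U_eff = 0.78/4.63 + 0.22/1.63 = 0.1685 + 0.135 = 0.3034
R_eff = 1/U_eff = 3.296 m²·K/W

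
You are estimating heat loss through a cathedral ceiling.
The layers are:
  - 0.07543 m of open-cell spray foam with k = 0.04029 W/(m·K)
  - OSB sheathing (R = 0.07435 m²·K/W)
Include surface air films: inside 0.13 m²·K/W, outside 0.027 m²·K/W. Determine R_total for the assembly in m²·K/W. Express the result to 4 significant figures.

0.07543/0.04029 = 1.8722
R_total = 0.13 + 1.8722 + 0.07435 + 0.027 = 2.1035 m²·K/W

2.104 m²·K/W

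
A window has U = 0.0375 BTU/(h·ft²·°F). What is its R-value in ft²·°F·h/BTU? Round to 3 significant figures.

R = 1/U = 1/0.0375 = 26.67

26.7 ft²·°F·h/BTU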